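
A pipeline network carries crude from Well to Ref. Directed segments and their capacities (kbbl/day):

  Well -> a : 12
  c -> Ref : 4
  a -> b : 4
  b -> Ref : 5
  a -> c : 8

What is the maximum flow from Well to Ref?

Augment Well→a→b→Ref: bottleneck 4, flow now 4.
Augment Well→a→c→Ref: bottleneck 4, flow now 8.
No augmenting path remains; maximum flow = 8.
In the residual graph, reachable from Well: {Well, a, c}.
Min-cut edges: a→b (4), c→Ref (4); capacity 4 + 4 = 8.
This cut is saturated, so no flow can exceed 8.

8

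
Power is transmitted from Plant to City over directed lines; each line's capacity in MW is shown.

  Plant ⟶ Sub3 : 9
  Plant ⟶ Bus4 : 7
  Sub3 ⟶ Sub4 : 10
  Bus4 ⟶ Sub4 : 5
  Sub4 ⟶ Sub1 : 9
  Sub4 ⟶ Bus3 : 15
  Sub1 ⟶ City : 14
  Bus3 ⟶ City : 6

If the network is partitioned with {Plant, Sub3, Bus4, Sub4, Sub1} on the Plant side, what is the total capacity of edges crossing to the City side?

Edges leaving {Plant, Sub3, Bus4, Sub4, Sub1}: Sub4→Bus3 (15), Sub1→City (14).
Cut capacity = 15 + 14 = 29.

29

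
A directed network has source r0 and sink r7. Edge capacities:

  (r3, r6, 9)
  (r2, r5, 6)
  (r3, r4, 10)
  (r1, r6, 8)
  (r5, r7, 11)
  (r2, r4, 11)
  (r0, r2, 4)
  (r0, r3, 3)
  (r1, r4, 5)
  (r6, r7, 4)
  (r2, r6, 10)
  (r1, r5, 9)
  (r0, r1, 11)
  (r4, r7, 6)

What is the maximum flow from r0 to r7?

Augment r0→r1→r4→r7: bottleneck 5, flow now 5.
Augment r0→r1→r5→r7: bottleneck 6, flow now 11.
Augment r0→r2→r4→r7: bottleneck 1, flow now 12.
Augment r0→r2→r5→r7: bottleneck 3, flow now 15.
Augment r0→r3→r6→r7: bottleneck 3, flow now 18.
No augmenting path remains; maximum flow = 18.
In the residual graph, reachable from r0: {r0}.
Min-cut edges: r0→r1 (11), r0→r2 (4), r0→r3 (3); capacity 11 + 4 + 3 = 18.
This cut is saturated, so no flow can exceed 18.

18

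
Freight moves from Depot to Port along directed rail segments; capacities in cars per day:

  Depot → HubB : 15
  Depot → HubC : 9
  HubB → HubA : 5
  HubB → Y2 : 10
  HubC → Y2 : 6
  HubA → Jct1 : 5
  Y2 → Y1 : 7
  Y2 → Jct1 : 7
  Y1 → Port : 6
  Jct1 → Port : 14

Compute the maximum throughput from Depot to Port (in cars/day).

Augment Depot→HubB→HubA→Jct1→Port: bottleneck 5, flow now 5.
Augment Depot→HubB→Y2→Y1→Port: bottleneck 6, flow now 11.
Augment Depot→HubB→Y2→Jct1→Port: bottleneck 4, flow now 15.
Augment Depot→HubC→Y2→Jct1→Port: bottleneck 3, flow now 18.
No augmenting path remains; maximum flow = 18.
In the residual graph, reachable from Depot: {Depot, HubB, HubC, Y2, Y1}.
Min-cut edges: HubB→HubA (5), Y2→Jct1 (7), Y1→Port (6); capacity 5 + 7 + 6 = 18.
This cut is saturated, so no flow can exceed 18.

18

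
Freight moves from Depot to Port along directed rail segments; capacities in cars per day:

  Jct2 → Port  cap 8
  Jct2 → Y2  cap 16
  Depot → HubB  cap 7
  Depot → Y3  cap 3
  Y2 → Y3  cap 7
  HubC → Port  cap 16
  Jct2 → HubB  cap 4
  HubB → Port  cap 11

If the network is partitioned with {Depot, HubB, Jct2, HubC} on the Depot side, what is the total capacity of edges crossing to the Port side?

Edges leaving {Depot, HubB, Jct2, HubC}: Depot→Y3 (3), HubB→Port (11), Jct2→Y2 (16), Jct2→Port (8), HubC→Port (16).
Cut capacity = 3 + 11 + 16 + 8 + 16 = 54.

54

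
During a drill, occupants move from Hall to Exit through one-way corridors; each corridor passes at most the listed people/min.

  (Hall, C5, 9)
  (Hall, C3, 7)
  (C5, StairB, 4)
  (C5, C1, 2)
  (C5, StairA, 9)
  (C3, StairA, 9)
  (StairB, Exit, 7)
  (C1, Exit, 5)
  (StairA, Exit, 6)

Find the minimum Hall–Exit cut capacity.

Augment Hall→C5→StairB→Exit: bottleneck 4, flow now 4.
Augment Hall→C5→C1→Exit: bottleneck 2, flow now 6.
Augment Hall→C5→StairA→Exit: bottleneck 3, flow now 9.
Augment Hall→C3→StairA→Exit: bottleneck 3, flow now 12.
No augmenting path remains; maximum flow = 12.
By max-flow min-cut, the minimum cut capacity equals the max flow.
In the residual graph, reachable from Hall: {Hall, C5, C3, StairA}.
Min-cut edges: C5→StairB (4), C5→C1 (2), StairA→Exit (6); capacity 4 + 2 + 6 = 12.

12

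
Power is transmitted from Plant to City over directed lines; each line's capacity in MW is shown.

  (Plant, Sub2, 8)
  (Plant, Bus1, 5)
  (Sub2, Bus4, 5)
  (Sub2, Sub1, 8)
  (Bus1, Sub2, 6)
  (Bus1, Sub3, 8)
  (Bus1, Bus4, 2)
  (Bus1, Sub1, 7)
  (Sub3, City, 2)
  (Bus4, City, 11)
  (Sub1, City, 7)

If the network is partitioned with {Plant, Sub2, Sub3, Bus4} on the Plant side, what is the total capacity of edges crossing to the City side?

Edges leaving {Plant, Sub2, Sub3, Bus4}: Plant→Bus1 (5), Sub2→Sub1 (8), Sub3→City (2), Bus4→City (11).
Cut capacity = 5 + 8 + 2 + 11 = 26.

26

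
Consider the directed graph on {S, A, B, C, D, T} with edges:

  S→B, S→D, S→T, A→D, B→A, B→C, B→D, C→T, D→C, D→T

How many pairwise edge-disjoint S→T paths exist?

3

Assign every edge capacity 1; by Menger, the answer equals the max flow.
Path S→T (+1); total 1.
Path S→D→T (+1); total 2.
Path S→B→C→T (+1); total 3.
No residual S→T path; max flow = 3.
Certifying cut of size 3: {S→B, S→D, S→T}.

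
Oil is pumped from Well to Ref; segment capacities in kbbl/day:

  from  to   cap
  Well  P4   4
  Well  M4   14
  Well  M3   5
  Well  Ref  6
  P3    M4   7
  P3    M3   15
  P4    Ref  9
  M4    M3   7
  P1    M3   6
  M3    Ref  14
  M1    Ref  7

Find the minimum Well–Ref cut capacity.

22

Augment Well→Ref: bottleneck 6, flow now 6.
Augment Well→P4→Ref: bottleneck 4, flow now 10.
Augment Well→M3→Ref: bottleneck 5, flow now 15.
Augment Well→M4→M3→Ref: bottleneck 7, flow now 22.
No augmenting path remains; maximum flow = 22.
By max-flow min-cut, the minimum cut capacity equals the max flow.
In the residual graph, reachable from Well: {Well, M4}.
Min-cut edges: Well→P4 (4), Well→M3 (5), Well→Ref (6), M4→M3 (7); capacity 4 + 5 + 6 + 7 = 22.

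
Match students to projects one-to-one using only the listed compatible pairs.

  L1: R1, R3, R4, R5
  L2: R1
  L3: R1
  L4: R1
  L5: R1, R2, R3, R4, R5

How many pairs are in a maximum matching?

3

Unit-capacity flow: source→left, listed edges, right→sink; max matching = max flow.
Augmenting path L1→R1 (+1); matched 1.
Augmenting path L5→R2 (+1); matched 2.
Augmenting path L2→R1→L1→R3 (+1); matched 3.
No augmenting path remains; maximum matching = 3.
König certificate: {L1, L5, R1} is a vertex cover of size 3 (every listed pair touches it), so no matching can be larger.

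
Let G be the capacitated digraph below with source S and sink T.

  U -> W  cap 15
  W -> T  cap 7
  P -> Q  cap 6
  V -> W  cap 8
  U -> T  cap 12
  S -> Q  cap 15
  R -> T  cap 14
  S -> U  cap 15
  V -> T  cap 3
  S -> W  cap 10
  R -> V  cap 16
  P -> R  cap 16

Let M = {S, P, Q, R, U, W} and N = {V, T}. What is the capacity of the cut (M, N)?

Edges leaving {S, P, Q, R, U, W}: R→V (16), R→T (14), U→T (12), W→T (7).
Cut capacity = 16 + 14 + 12 + 7 = 49.

49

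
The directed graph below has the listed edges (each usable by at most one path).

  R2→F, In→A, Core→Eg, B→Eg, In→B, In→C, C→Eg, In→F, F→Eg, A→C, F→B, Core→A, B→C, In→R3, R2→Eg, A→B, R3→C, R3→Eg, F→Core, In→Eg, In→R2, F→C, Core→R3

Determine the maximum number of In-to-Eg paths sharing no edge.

Assign every edge capacity 1; by Menger, the answer equals the max flow.
Path In→Eg (+1); total 1.
Path In→F→Eg (+1); total 2.
Path In→B→Eg (+1); total 3.
Path In→R3→Eg (+1); total 4.
Path In→R2→Eg (+1); total 5.
Path In→C→Eg (+1); total 6.
No residual In→Eg path; max flow = 6.
Certifying cut of size 6: {B→Eg, C→Eg, In→Eg, In→F, In→R2, In→R3}.

6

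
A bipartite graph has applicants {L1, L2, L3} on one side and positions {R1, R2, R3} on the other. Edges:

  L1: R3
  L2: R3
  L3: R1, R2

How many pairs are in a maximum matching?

Unit-capacity flow: source→left, listed edges, right→sink; max matching = max flow.
Augmenting path L1→R3 (+1); matched 1.
Augmenting path L3→R1 (+1); matched 2.
No augmenting path remains; maximum matching = 2.
König certificate: {L3, R3} is a vertex cover of size 2 (every listed pair touches it), so no matching can be larger.

2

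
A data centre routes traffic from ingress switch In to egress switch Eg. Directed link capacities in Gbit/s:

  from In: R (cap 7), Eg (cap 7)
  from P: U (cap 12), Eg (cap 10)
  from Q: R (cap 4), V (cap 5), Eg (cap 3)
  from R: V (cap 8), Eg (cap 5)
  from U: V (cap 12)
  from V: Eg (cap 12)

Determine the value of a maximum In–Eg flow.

Augment In→Eg: bottleneck 7, flow now 7.
Augment In→R→Eg: bottleneck 5, flow now 12.
Augment In→R→V→Eg: bottleneck 2, flow now 14.
No augmenting path remains; maximum flow = 14.
In the residual graph, reachable from In: {In}.
Min-cut edges: In→R (7), In→Eg (7); capacity 7 + 7 = 14.
This cut is saturated, so no flow can exceed 14.

14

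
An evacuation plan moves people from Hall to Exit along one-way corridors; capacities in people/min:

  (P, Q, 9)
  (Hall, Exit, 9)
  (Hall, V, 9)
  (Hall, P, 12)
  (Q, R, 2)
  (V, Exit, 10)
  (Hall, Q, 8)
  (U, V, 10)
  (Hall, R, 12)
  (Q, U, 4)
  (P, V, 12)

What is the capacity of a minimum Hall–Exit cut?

19

Augment Hall→Exit: bottleneck 9, flow now 9.
Augment Hall→V→Exit: bottleneck 9, flow now 18.
Augment Hall→P→V→Exit: bottleneck 1, flow now 19.
No augmenting path remains; maximum flow = 19.
By max-flow min-cut, the minimum cut capacity equals the max flow.
In the residual graph, reachable from Hall: {Hall, P, Q, R, U, V}.
Min-cut edges: Hall→Exit (9), V→Exit (10); capacity 9 + 10 = 19.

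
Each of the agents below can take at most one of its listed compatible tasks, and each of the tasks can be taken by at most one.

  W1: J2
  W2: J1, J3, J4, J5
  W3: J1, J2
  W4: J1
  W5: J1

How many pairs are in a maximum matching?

3

Unit-capacity flow: source→left, listed edges, right→sink; max matching = max flow.
Augmenting path W1→J2 (+1); matched 1.
Augmenting path W2→J1 (+1); matched 2.
Augmenting path W3→J1→W2→J3 (+1); matched 3.
No augmenting path remains; maximum matching = 3.
König certificate: {W2, J1, J2} is a vertex cover of size 3 (every listed pair touches it), so no matching can be larger.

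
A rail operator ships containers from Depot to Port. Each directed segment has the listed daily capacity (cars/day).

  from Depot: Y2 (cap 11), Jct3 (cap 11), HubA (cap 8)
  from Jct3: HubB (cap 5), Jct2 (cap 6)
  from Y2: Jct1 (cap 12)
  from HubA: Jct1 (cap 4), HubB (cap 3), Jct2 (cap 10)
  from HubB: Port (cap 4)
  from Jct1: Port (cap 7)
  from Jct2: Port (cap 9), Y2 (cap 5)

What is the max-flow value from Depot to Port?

Augment Depot→Jct3→HubB→Port: bottleneck 4, flow now 4.
Augment Depot→Jct3→Jct2→Port: bottleneck 6, flow now 10.
Augment Depot→Y2→Jct1→Port: bottleneck 7, flow now 17.
Augment Depot→HubA→Jct2→Port: bottleneck 3, flow now 20.
No augmenting path remains; maximum flow = 20.
In the residual graph, reachable from Depot: {Depot, Jct3, Y2, HubA, HubB, Jct1, Jct2}.
Min-cut edges: HubB→Port (4), Jct1→Port (7), Jct2→Port (9); capacity 4 + 7 + 9 = 20.
This cut is saturated, so no flow can exceed 20.

20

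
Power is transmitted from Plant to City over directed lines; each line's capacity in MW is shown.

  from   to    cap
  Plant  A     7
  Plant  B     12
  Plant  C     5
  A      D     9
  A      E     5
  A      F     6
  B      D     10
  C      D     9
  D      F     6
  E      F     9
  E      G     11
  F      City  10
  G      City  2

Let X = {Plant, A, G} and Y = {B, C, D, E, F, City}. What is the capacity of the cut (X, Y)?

Edges leaving {Plant, A, G}: Plant→B (12), Plant→C (5), A→D (9), A→E (5), A→F (6), G→City (2).
Cut capacity = 12 + 5 + 9 + 5 + 6 + 2 = 39.

39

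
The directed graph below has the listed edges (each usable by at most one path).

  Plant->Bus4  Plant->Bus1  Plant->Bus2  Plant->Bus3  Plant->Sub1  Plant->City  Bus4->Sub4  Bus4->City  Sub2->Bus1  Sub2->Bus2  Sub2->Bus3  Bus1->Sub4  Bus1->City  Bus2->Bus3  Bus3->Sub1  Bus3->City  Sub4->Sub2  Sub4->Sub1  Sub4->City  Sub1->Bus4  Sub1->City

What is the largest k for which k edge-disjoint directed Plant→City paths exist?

Assign every edge capacity 1; by Menger, the answer equals the max flow.
Path Plant→City (+1); total 1.
Path Plant→Bus4→City (+1); total 2.
Path Plant→Bus1→City (+1); total 3.
Path Plant→Bus3→City (+1); total 4.
Path Plant→Sub1→City (+1); total 5.
Path Plant→Bus2→Bus3→Sub1→Bus4→Sub4→City (+1); total 6.
No residual Plant→City path; max flow = 6.
Certifying cut of size 6: {Plant→Bus1, Plant→Bus2, Plant→Bus3, Plant→Bus4, Plant→City, Plant→Sub1}.

6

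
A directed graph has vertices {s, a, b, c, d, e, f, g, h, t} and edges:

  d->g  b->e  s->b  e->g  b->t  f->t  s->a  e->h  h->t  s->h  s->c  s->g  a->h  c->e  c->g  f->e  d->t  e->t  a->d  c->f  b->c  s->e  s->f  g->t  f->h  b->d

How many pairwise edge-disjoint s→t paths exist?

6

Assign every edge capacity 1; by Menger, the answer equals the max flow.
Path s→b→t (+1); total 1.
Path s→e→t (+1); total 2.
Path s→f→t (+1); total 3.
Path s→g→t (+1); total 4.
Path s→h→t (+1); total 5.
Path s→a→d→t (+1); total 6.
No residual s→t path; max flow = 6.
Certifying cut of size 6: {e→t, f→t, g→t, h→t, s→a, s→b}.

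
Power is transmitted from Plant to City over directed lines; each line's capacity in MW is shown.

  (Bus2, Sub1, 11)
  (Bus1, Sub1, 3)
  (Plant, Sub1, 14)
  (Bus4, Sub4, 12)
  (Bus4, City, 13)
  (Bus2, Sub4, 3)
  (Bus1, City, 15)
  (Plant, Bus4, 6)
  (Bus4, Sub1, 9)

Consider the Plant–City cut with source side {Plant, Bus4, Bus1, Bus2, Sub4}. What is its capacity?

65

Edges leaving {Plant, Bus4, Bus1, Bus2, Sub4}: Plant→Sub1 (14), Bus4→Sub1 (9), Bus4→City (13), Bus1→Sub1 (3), Bus1→City (15), Bus2→Sub1 (11).
Cut capacity = 14 + 9 + 13 + 3 + 15 + 11 = 65.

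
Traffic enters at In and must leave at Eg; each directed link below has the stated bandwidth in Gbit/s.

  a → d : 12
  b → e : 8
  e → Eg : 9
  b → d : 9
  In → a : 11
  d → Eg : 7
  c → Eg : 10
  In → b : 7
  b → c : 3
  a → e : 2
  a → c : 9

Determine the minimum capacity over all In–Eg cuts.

Augment In→a→c→Eg: bottleneck 9, flow now 9.
Augment In→a→d→Eg: bottleneck 2, flow now 11.
Augment In→b→c→Eg: bottleneck 1, flow now 12.
Augment In→b→d→Eg: bottleneck 5, flow now 17.
Augment In→b→e→Eg: bottleneck 1, flow now 18.
No augmenting path remains; maximum flow = 18.
By max-flow min-cut, the minimum cut capacity equals the max flow.
In the residual graph, reachable from In: {In}.
Min-cut edges: In→a (11), In→b (7); capacity 11 + 7 = 18.

18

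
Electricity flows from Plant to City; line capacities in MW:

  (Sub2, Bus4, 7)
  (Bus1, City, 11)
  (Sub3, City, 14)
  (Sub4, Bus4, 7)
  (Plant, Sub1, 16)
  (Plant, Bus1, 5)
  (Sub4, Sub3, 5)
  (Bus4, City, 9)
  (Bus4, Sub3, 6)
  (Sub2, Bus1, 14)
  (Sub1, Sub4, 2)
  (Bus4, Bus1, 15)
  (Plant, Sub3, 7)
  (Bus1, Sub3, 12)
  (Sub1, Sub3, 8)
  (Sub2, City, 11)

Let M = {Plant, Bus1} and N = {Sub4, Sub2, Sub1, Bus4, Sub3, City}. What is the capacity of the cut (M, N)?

Edges leaving {Plant, Bus1}: Plant→Sub1 (16), Plant→Sub3 (7), Bus1→Sub3 (12), Bus1→City (11).
Cut capacity = 16 + 7 + 12 + 11 = 46.

46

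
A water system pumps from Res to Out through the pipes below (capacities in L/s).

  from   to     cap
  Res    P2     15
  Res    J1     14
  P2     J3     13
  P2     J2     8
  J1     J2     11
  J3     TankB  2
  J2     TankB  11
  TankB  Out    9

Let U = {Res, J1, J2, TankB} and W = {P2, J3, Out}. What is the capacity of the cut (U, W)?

Edges leaving {Res, J1, J2, TankB}: Res→P2 (15), TankB→Out (9).
Cut capacity = 15 + 9 = 24.

24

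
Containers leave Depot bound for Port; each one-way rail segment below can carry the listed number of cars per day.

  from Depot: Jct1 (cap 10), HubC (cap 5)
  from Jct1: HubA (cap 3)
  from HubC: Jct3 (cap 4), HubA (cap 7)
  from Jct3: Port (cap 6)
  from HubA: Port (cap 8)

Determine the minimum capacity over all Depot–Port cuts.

Augment Depot→Jct1→HubA→Port: bottleneck 3, flow now 3.
Augment Depot→HubC→Jct3→Port: bottleneck 4, flow now 7.
Augment Depot→HubC→HubA→Port: bottleneck 1, flow now 8.
No augmenting path remains; maximum flow = 8.
By max-flow min-cut, the minimum cut capacity equals the max flow.
In the residual graph, reachable from Depot: {Depot, Jct1}.
Min-cut edges: Depot→HubC (5), Jct1→HubA (3); capacity 5 + 3 = 8.

8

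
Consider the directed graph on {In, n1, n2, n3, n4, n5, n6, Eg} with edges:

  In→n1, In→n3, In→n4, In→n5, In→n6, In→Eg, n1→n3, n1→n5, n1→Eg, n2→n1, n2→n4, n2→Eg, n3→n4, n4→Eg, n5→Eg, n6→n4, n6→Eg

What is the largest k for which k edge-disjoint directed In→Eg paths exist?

5

Assign every edge capacity 1; by Menger, the answer equals the max flow.
Path In→Eg (+1); total 1.
Path In→n1→Eg (+1); total 2.
Path In→n4→Eg (+1); total 3.
Path In→n5→Eg (+1); total 4.
Path In→n6→Eg (+1); total 5.
No residual In→Eg path; max flow = 5.
Certifying cut of size 5: {In→Eg, In→n1, In→n5, In→n6, n4→Eg}.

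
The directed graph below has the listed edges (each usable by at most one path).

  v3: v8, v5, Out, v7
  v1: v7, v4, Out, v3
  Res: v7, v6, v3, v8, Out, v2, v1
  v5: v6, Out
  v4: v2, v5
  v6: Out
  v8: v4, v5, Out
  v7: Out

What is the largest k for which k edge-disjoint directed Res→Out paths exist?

Assign every edge capacity 1; by Menger, the answer equals the max flow.
Path Res→Out (+1); total 1.
Path Res→v1→Out (+1); total 2.
Path Res→v3→Out (+1); total 3.
Path Res→v6→Out (+1); total 4.
Path Res→v7→Out (+1); total 5.
Path Res→v8→Out (+1); total 6.
No residual Res→Out path; max flow = 6.
Certifying cut of size 6: {Res→Out, Res→v1, Res→v3, Res→v6, Res→v7, Res→v8}.

6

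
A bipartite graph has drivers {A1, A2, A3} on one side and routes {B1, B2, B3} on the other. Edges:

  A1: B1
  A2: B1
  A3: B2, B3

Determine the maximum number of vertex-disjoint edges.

2

Unit-capacity flow: source→left, listed edges, right→sink; max matching = max flow.
Augmenting path A1→B1 (+1); matched 1.
Augmenting path A3→B2 (+1); matched 2.
No augmenting path remains; maximum matching = 2.
König certificate: {A3, B1} is a vertex cover of size 2 (every listed pair touches it), so no matching can be larger.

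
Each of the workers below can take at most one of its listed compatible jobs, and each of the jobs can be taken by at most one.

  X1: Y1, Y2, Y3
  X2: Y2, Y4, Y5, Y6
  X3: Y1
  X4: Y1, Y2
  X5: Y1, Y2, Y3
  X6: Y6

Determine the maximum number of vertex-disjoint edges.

5

Unit-capacity flow: source→left, listed edges, right→sink; max matching = max flow.
Augmenting path X1→Y1 (+1); matched 1.
Augmenting path X2→Y2 (+1); matched 2.
Augmenting path X5→Y3 (+1); matched 3.
Augmenting path X6→Y6 (+1); matched 4.
Augmenting path X4→Y2→X2→Y4 (+1); matched 5.
No augmenting path remains; maximum matching = 5.
König certificate: {X2, X6, Y1, Y2, Y3} is a vertex cover of size 5 (every listed pair touches it), so no matching can be larger.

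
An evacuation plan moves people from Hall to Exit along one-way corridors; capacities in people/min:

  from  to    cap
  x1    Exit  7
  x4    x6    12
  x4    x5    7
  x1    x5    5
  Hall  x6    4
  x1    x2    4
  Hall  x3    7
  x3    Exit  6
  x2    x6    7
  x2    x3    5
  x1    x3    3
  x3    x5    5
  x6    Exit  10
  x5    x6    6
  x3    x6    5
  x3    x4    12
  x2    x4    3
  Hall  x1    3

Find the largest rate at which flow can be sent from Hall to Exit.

14

Augment Hall→x1→Exit: bottleneck 3, flow now 3.
Augment Hall→x3→Exit: bottleneck 6, flow now 9.
Augment Hall→x6→Exit: bottleneck 4, flow now 13.
Augment Hall→x3→x6→Exit: bottleneck 1, flow now 14.
No augmenting path remains; maximum flow = 14.
In the residual graph, reachable from Hall: {Hall}.
Min-cut edges: Hall→x1 (3), Hall→x3 (7), Hall→x6 (4); capacity 3 + 7 + 4 = 14.
This cut is saturated, so no flow can exceed 14.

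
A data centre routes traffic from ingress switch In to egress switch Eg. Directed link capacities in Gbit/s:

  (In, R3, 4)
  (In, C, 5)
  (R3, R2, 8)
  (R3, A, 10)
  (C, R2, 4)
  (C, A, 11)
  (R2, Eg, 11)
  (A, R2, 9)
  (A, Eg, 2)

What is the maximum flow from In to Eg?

Augment In→R3→R2→Eg: bottleneck 4, flow now 4.
Augment In→C→R2→Eg: bottleneck 4, flow now 8.
Augment In→C→A→Eg: bottleneck 1, flow now 9.
No augmenting path remains; maximum flow = 9.
In the residual graph, reachable from In: {In}.
Min-cut edges: In→R3 (4), In→C (5); capacity 4 + 5 = 9.
This cut is saturated, so no flow can exceed 9.

9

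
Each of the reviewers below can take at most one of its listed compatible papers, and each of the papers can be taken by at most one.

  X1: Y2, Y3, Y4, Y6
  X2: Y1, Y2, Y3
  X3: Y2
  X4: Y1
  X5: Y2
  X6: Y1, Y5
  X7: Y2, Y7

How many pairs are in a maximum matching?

Unit-capacity flow: source→left, listed edges, right→sink; max matching = max flow.
Augmenting path X1→Y2 (+1); matched 1.
Augmenting path X2→Y1 (+1); matched 2.
Augmenting path X6→Y5 (+1); matched 3.
Augmenting path X7→Y7 (+1); matched 4.
Augmenting path X3→Y2→X1→Y3 (+1); matched 5.
Augmenting path X4→Y1→X2→Y3→X1→Y4 (+1); matched 6.
No augmenting path remains; maximum matching = 6.
König certificate: {X1, X2, X4, X6, X7, Y2} is a vertex cover of size 6 (every listed pair touches it), so no matching can be larger.

6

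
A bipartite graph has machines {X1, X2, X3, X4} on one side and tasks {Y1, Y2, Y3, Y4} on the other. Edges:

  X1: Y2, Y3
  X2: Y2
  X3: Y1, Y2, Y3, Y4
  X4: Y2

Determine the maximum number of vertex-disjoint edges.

3

Unit-capacity flow: source→left, listed edges, right→sink; max matching = max flow.
Augmenting path X1→Y2 (+1); matched 1.
Augmenting path X3→Y1 (+1); matched 2.
Augmenting path X2→Y2→X1→Y3 (+1); matched 3.
No augmenting path remains; maximum matching = 3.
König certificate: {X1, X3, Y2} is a vertex cover of size 3 (every listed pair touches it), so no matching can be larger.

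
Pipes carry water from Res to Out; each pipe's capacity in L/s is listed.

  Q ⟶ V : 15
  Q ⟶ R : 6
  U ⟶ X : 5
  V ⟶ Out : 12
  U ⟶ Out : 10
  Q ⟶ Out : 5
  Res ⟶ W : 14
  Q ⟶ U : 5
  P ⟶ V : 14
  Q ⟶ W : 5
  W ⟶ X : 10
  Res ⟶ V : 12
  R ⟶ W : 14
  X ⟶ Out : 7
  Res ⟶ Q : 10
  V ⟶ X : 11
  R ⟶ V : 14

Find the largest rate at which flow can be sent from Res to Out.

Augment Res→Q→Out: bottleneck 5, flow now 5.
Augment Res→V→Out: bottleneck 12, flow now 17.
Augment Res→Q→U→Out: bottleneck 5, flow now 22.
Augment Res→W→X→Out: bottleneck 7, flow now 29.
No augmenting path remains; maximum flow = 29.
In the residual graph, reachable from Res: {Res, W, X}.
Min-cut edges: Res→Q (10), Res→V (12), X→Out (7); capacity 10 + 12 + 7 = 29.
This cut is saturated, so no flow can exceed 29.

29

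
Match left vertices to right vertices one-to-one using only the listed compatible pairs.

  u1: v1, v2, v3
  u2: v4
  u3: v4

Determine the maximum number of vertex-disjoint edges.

2

Unit-capacity flow: source→left, listed edges, right→sink; max matching = max flow.
Augmenting path u1→v1 (+1); matched 1.
Augmenting path u2→v4 (+1); matched 2.
No augmenting path remains; maximum matching = 2.
König certificate: {u1, v4} is a vertex cover of size 2 (every listed pair touches it), so no matching can be larger.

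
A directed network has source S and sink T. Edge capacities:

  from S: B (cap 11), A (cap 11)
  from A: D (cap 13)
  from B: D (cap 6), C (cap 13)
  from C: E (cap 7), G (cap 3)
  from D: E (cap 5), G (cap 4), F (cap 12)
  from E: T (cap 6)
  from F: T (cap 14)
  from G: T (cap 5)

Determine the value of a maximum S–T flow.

Augment S→A→D→E→T: bottleneck 5, flow now 5.
Augment S→A→D→F→T: bottleneck 6, flow now 11.
Augment S→B→C→E→T: bottleneck 1, flow now 12.
Augment S→B→C→G→T: bottleneck 3, flow now 15.
Augment S→B→D→F→T: bottleneck 6, flow now 21.
Augment S→B→C→E→D→G→T: bottleneck 1, flow now 22. (uses reverse residual edge)
No augmenting path remains; maximum flow = 22.
In the residual graph, reachable from S: {S}.
Min-cut edges: S→A (11), S→B (11); capacity 11 + 11 = 22.
This cut is saturated, so no flow can exceed 22.

22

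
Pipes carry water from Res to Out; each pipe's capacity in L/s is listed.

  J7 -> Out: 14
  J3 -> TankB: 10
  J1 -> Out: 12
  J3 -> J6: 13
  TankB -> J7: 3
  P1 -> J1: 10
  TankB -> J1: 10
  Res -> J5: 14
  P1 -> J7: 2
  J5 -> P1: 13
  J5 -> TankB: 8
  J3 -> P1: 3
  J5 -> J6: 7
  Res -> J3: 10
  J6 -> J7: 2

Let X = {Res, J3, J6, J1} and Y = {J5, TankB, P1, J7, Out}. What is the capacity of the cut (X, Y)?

Edges leaving {Res, J3, J6, J1}: Res→J5 (14), J3→TankB (10), J3→P1 (3), J6→J7 (2), J1→Out (12).
Cut capacity = 14 + 10 + 3 + 2 + 12 = 41.

41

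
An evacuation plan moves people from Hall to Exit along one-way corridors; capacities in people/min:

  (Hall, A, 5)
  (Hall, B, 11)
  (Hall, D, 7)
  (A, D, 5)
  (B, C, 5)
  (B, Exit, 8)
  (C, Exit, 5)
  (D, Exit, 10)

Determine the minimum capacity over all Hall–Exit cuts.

21

Augment Hall→B→Exit: bottleneck 8, flow now 8.
Augment Hall→D→Exit: bottleneck 7, flow now 15.
Augment Hall→A→D→Exit: bottleneck 3, flow now 18.
Augment Hall→B→C→Exit: bottleneck 3, flow now 21.
No augmenting path remains; maximum flow = 21.
By max-flow min-cut, the minimum cut capacity equals the max flow.
In the residual graph, reachable from Hall: {Hall, A, D}.
Min-cut edges: Hall→B (11), D→Exit (10); capacity 11 + 10 = 21.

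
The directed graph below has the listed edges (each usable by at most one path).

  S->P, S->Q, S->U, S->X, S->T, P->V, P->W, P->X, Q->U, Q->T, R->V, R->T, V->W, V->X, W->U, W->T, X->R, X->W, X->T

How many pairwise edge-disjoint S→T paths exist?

4

Assign every edge capacity 1; by Menger, the answer equals the max flow.
Path S→T (+1); total 1.
Path S→Q→T (+1); total 2.
Path S→X→T (+1); total 3.
Path S→P→W→T (+1); total 4.
No residual S→T path; max flow = 4.
Certifying cut of size 4: {S→P, S→Q, S→T, S→X}.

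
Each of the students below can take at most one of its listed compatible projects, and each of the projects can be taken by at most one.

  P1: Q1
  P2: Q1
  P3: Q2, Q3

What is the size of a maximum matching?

Unit-capacity flow: source→left, listed edges, right→sink; max matching = max flow.
Augmenting path P1→Q1 (+1); matched 1.
Augmenting path P3→Q2 (+1); matched 2.
No augmenting path remains; maximum matching = 2.
König certificate: {P3, Q1} is a vertex cover of size 2 (every listed pair touches it), so no matching can be larger.

2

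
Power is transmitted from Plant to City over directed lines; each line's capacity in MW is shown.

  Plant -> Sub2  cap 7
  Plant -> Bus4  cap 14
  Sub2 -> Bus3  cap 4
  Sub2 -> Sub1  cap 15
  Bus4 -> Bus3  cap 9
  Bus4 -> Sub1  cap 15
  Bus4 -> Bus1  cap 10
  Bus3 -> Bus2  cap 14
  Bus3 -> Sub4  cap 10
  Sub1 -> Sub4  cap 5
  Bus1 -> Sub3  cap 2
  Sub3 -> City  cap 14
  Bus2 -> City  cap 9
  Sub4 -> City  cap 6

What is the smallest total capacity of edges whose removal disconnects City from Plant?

17

Augment Plant→Sub2→Bus3→Bus2→City: bottleneck 4, flow now 4.
Augment Plant→Sub2→Sub1→Sub4→City: bottleneck 3, flow now 7.
Augment Plant→Bus4→Bus3→Bus2→City: bottleneck 5, flow now 12.
Augment Plant→Bus4→Bus3→Sub4→City: bottleneck 3, flow now 15.
Augment Plant→Bus4→Bus1→Sub3→City: bottleneck 2, flow now 17.
No augmenting path remains; maximum flow = 17.
By max-flow min-cut, the minimum cut capacity equals the max flow.
In the residual graph, reachable from Plant: {Plant, Sub2, Bus4, Bus3, Sub1, Bus1, Bus2, Sub4}.
Min-cut edges: Bus1→Sub3 (2), Bus2→City (9), Sub4→City (6); capacity 2 + 9 + 6 = 17.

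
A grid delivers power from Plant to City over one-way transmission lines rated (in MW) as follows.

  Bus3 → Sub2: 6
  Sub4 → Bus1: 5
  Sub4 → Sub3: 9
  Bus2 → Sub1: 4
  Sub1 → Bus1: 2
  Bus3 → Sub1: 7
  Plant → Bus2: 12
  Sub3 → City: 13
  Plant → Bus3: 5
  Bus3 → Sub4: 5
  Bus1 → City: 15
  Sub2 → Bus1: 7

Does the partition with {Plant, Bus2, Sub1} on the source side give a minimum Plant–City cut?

Given cut capacity: 5 + 2 = 7.
Augment Plant→Bus3→Sub1→Bus1→City: bottleneck 2, flow now 2.
Augment Plant→Bus3→Sub2→Bus1→City: bottleneck 3, flow now 5.
Augment Plant→Bus2→Sub1→Bus3→Sub2→Bus1→City: bottleneck 2, flow now 7. (uses reverse residual edge)
No augmenting path remains; maximum flow = 7.
Cut capacity 7 equals the max flow, so it is a minimum cut.

Yes — it is a minimum cut (capacity 7).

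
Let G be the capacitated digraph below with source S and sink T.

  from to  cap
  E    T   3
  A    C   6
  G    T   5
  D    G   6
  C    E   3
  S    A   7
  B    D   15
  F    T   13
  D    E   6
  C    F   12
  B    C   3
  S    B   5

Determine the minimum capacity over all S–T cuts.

Augment S→A→C→E→T: bottleneck 3, flow now 3.
Augment S→A→C→F→T: bottleneck 3, flow now 6.
Augment S→B→C→F→T: bottleneck 3, flow now 9.
Augment S→B→D→G→T: bottleneck 2, flow now 11.
No augmenting path remains; maximum flow = 11.
By max-flow min-cut, the minimum cut capacity equals the max flow.
In the residual graph, reachable from S: {S, A}.
Min-cut edges: S→B (5), A→C (6); capacity 5 + 6 = 11.

11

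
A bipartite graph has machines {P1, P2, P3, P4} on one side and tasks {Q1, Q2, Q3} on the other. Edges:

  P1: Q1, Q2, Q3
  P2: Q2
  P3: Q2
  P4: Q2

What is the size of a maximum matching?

2

Unit-capacity flow: source→left, listed edges, right→sink; max matching = max flow.
Augmenting path P1→Q1 (+1); matched 1.
Augmenting path P2→Q2 (+1); matched 2.
No augmenting path remains; maximum matching = 2.
König certificate: {P1, Q2} is a vertex cover of size 2 (every listed pair touches it), so no matching can be larger.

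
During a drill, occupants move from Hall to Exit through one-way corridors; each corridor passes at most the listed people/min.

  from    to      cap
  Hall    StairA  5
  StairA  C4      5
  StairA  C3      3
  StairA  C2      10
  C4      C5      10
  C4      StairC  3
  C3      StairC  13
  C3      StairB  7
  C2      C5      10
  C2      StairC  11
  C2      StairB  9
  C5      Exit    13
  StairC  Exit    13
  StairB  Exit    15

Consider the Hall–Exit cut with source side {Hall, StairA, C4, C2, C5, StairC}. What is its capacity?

38

Edges leaving {Hall, StairA, C4, C2, C5, StairC}: StairA→C3 (3), C2→StairB (9), C5→Exit (13), StairC→Exit (13).
Cut capacity = 3 + 9 + 13 + 13 = 38.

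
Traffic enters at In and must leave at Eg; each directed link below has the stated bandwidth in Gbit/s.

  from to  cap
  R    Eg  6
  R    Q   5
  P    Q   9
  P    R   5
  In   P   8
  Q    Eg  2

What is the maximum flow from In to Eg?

Augment In→P→Q→Eg: bottleneck 2, flow now 2.
Augment In→P→R→Eg: bottleneck 5, flow now 7.
No augmenting path remains; maximum flow = 7.
In the residual graph, reachable from In: {In, P, Q}.
Min-cut edges: P→R (5), Q→Eg (2); capacity 5 + 2 = 7.
This cut is saturated, so no flow can exceed 7.

7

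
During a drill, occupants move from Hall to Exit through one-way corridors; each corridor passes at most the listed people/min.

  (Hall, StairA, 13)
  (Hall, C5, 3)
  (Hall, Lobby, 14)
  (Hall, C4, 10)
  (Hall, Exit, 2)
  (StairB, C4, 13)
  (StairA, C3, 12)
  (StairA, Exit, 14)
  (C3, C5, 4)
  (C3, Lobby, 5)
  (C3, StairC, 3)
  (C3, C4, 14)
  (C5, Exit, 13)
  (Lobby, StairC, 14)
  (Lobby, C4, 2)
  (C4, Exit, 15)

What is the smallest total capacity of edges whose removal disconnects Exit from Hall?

Augment Hall→Exit: bottleneck 2, flow now 2.
Augment Hall→StairA→Exit: bottleneck 13, flow now 15.
Augment Hall→C5→Exit: bottleneck 3, flow now 18.
Augment Hall→C4→Exit: bottleneck 10, flow now 28.
Augment Hall→Lobby→C4→Exit: bottleneck 2, flow now 30.
No augmenting path remains; maximum flow = 30.
By max-flow min-cut, the minimum cut capacity equals the max flow.
In the residual graph, reachable from Hall: {Hall, Lobby, StairC}.
Min-cut edges: Hall→StairA (13), Hall→C5 (3), Hall→C4 (10), Hall→Exit (2), Lobby→C4 (2); capacity 13 + 3 + 10 + 2 + 2 = 30.

30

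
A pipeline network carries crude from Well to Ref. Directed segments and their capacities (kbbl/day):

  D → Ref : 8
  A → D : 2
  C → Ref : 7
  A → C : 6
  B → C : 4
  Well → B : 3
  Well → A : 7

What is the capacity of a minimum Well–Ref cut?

Augment Well→A→C→Ref: bottleneck 6, flow now 6.
Augment Well→A→D→Ref: bottleneck 1, flow now 7.
Augment Well→B→C→Ref: bottleneck 1, flow now 8.
Augment Well→B→C→A→D→Ref: bottleneck 1, flow now 9. (uses reverse residual edge)
No augmenting path remains; maximum flow = 9.
By max-flow min-cut, the minimum cut capacity equals the max flow.
In the residual graph, reachable from Well: {Well, A, B, C}.
Min-cut edges: A→D (2), C→Ref (7); capacity 2 + 7 = 9.

9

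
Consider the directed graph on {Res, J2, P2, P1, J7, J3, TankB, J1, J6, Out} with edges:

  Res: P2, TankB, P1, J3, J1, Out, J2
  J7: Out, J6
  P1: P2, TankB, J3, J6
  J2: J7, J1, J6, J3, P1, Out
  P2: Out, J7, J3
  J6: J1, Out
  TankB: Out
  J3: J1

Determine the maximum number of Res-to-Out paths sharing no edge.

5

Assign every edge capacity 1; by Menger, the answer equals the max flow.
Path Res→Out (+1); total 1.
Path Res→J2→Out (+1); total 2.
Path Res→P2→Out (+1); total 3.
Path Res→TankB→Out (+1); total 4.
Path Res→P1→J6→Out (+1); total 5.
No residual Res→Out path; max flow = 5.
Certifying cut of size 5: {Res→J2, Res→Out, Res→P1, Res→P2, Res→TankB}.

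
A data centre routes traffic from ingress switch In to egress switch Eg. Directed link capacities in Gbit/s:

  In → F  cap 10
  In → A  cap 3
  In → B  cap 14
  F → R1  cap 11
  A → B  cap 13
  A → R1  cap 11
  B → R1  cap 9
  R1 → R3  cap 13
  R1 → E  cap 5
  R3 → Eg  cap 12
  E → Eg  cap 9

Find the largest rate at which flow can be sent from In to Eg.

Augment In→F→R1→R3→Eg: bottleneck 10, flow now 10.
Augment In→A→R1→R3→Eg: bottleneck 2, flow now 12.
Augment In→A→R1→E→Eg: bottleneck 1, flow now 13.
Augment In→B→R1→E→Eg: bottleneck 4, flow now 17.
No augmenting path remains; maximum flow = 17.
In the residual graph, reachable from In: {In, F, A, B, R1, R3}.
Min-cut edges: R1→E (5), R3→Eg (12); capacity 5 + 12 = 17.
This cut is saturated, so no flow can exceed 17.

17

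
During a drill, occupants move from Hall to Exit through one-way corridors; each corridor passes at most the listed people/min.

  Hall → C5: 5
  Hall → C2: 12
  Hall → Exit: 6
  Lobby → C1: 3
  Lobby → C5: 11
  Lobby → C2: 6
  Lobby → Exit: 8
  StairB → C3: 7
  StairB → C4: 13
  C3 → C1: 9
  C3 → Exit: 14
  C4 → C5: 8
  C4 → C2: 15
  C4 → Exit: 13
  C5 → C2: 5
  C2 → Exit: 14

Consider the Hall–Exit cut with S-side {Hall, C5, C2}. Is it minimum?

Given cut capacity: 6 + 14 = 20.
Augment Hall→Exit: bottleneck 6, flow now 6.
Augment Hall→C2→Exit: bottleneck 12, flow now 18.
Augment Hall→C5→C2→Exit: bottleneck 2, flow now 20.
No augmenting path remains; maximum flow = 20.
Cut capacity 20 equals the max flow, so it is a minimum cut.

Yes — it is a minimum cut (capacity 20).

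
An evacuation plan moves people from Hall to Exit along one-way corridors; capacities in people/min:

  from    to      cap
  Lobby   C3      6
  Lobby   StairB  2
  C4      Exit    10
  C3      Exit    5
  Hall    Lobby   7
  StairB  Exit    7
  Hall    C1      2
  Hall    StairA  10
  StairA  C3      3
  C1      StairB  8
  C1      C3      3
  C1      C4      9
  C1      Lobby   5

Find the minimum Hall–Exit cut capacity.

9

Augment Hall→StairA→C3→Exit: bottleneck 3, flow now 3.
Augment Hall→Lobby→C3→Exit: bottleneck 2, flow now 5.
Augment Hall→Lobby→StairB→Exit: bottleneck 2, flow now 7.
Augment Hall→C1→StairB→Exit: bottleneck 2, flow now 9.
No augmenting path remains; maximum flow = 9.
By max-flow min-cut, the minimum cut capacity equals the max flow.
In the residual graph, reachable from Hall: {Hall, StairA, Lobby, C3}.
Min-cut edges: Hall→C1 (2), Lobby→StairB (2), C3→Exit (5); capacity 2 + 2 + 5 = 9.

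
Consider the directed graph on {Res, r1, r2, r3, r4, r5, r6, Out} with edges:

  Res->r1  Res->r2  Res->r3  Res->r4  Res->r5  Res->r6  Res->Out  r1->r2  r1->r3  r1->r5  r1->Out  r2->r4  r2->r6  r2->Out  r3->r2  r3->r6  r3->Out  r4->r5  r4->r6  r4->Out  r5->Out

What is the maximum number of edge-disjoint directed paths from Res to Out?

Assign every edge capacity 1; by Menger, the answer equals the max flow.
Path Res→Out (+1); total 1.
Path Res→r1→Out (+1); total 2.
Path Res→r2→Out (+1); total 3.
Path Res→r3→Out (+1); total 4.
Path Res→r4→Out (+1); total 5.
Path Res→r5→Out (+1); total 6.
No residual Res→Out path; max flow = 6.
Certifying cut of size 6: {Res→Out, Res→r1, Res→r2, Res→r3, Res→r4, Res→r5}.

6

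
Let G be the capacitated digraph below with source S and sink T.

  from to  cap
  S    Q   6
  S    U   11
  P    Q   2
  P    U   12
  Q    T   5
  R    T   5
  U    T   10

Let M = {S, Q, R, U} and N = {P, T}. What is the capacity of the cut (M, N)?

20

Edges leaving {S, Q, R, U}: Q→T (5), R→T (5), U→T (10).
Cut capacity = 5 + 5 + 10 = 20.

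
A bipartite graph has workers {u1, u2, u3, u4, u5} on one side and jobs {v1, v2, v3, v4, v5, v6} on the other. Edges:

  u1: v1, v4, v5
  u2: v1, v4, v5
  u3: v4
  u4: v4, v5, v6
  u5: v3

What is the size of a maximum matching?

Unit-capacity flow: source→left, listed edges, right→sink; max matching = max flow.
Augmenting path u1→v1 (+1); matched 1.
Augmenting path u2→v4 (+1); matched 2.
Augmenting path u4→v5 (+1); matched 3.
Augmenting path u5→v3 (+1); matched 4.
Augmenting path u3→v4→u2→v5→u4→v6 (+1); matched 5.
No augmenting path remains; maximum matching = 5.
König certificate: {u1, u2, u3, u4, u5} is a vertex cover of size 5 (every listed pair touches it), so no matching can be larger.

5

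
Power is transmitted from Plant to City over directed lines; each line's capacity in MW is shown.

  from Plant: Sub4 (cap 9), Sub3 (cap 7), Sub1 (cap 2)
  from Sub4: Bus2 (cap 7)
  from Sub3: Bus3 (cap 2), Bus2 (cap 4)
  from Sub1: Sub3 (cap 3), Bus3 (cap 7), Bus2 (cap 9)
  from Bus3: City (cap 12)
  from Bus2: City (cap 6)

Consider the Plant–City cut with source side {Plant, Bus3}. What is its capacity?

30

Edges leaving {Plant, Bus3}: Plant→Sub4 (9), Plant→Sub3 (7), Plant→Sub1 (2), Bus3→City (12).
Cut capacity = 9 + 7 + 2 + 12 = 30.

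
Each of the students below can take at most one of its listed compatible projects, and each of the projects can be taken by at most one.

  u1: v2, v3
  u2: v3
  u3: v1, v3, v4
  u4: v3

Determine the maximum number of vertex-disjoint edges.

Unit-capacity flow: source→left, listed edges, right→sink; max matching = max flow.
Augmenting path u1→v2 (+1); matched 1.
Augmenting path u2→v3 (+1); matched 2.
Augmenting path u3→v1 (+1); matched 3.
No augmenting path remains; maximum matching = 3.
König certificate: {u1, u3, v3} is a vertex cover of size 3 (every listed pair touches it), so no matching can be larger.

3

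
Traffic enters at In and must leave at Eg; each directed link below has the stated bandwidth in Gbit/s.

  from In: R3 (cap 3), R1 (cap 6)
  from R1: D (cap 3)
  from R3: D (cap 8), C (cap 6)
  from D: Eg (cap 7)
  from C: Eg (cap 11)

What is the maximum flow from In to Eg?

6

Augment In→R1→D→Eg: bottleneck 3, flow now 3.
Augment In→R3→D→Eg: bottleneck 3, flow now 6.
No augmenting path remains; maximum flow = 6.
In the residual graph, reachable from In: {In, R1}.
Min-cut edges: In→R3 (3), R1→D (3); capacity 3 + 3 = 6.
This cut is saturated, so no flow can exceed 6.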